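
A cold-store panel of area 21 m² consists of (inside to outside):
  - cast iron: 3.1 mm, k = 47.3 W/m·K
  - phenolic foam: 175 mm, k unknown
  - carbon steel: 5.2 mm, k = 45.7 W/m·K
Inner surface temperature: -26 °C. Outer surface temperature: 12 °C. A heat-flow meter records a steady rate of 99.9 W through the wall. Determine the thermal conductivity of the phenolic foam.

k ≈ 0.0219 W/(m·K)

Thermal resistances in series:
R_cast iron = L/(kA) = 0.0031/(47.3×21) = 3.121×10^-6 K/W
R_carbon steel = L/(kA) = 0.0052/(45.7×21) = 5.418×10^-6 K/W
Sum of known resistances R_other = 8.539×10^-6 K/W
Total R = ΔT/Q = 38/99.9 = 0.3804 K/W
R_phenolic foam = R_total − R_other = 0.3804 K/W
k = L/(R·A) = 0.175/(0.3804×21)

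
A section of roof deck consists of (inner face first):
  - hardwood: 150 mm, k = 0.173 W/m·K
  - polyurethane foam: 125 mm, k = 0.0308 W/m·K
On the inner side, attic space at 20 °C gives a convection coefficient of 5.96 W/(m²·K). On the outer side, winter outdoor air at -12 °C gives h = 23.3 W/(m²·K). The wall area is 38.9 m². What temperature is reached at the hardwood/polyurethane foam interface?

T ≈ 13.6 °C

Treating each layer as a thermal resistance in series:
R_inner film = 1/(h_i·A) = 1/(5.96×38.9) = 0.004313 K/W
R_hardwood = L/(kA) = 0.15/(0.173×38.9) = 0.02229 K/W
R_polyurethane foam = L/(kA) = 0.125/(0.0308×38.9) = 0.1043 K/W
R_outer film = 1/(h_o·A) = 1/(23.3×38.9) = 0.001103 K/W
R_total = 0.132 K/W;  Q = ΔT/R_total = 32/0.132 = 242.4 W
T_interface = T_inner − Q·ΣR(inner→interface) = 20 − 242×0.0266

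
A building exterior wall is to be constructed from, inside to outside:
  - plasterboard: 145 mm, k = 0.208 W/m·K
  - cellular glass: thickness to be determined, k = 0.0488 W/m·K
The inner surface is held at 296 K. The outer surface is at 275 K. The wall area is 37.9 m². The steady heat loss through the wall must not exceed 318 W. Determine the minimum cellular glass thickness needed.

L ≈ 88.1 mm

Treating each layer as a thermal resistance in series:
R_plasterboard = L/(kA) = 0.145/(0.208×37.9) = 0.01839 K/W
Sum of the known resistances R_other = 0.01839 K/W
Required total resistance R_tot = ΔT/Q_allow = 21/318 = 0.06604 K/W
R_cellular glass = R_tot − R_other = 0.04764 K/W
L = R·k·A = 0.04764×0.0488×37.9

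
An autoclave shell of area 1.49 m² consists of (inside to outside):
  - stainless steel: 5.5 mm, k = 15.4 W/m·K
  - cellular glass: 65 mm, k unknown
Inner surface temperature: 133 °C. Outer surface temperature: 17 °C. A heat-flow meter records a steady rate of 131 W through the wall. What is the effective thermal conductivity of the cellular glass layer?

k ≈ 0.0493 W/(m·K)

Using the resistance-network approach (series):
R_stainless steel = L/(kA) = 0.0055/(15.4×1.49) = 2.397×10^-4 K/W
Sum of known resistances R_other = 2.397×10^-4 K/W
Total R = ΔT/Q = 116/131 = 0.8855 K/W
R_cellular glass = R_total − R_other = 0.8853 K/W
k = L/(R·A) = 0.065/(0.8853×1.49)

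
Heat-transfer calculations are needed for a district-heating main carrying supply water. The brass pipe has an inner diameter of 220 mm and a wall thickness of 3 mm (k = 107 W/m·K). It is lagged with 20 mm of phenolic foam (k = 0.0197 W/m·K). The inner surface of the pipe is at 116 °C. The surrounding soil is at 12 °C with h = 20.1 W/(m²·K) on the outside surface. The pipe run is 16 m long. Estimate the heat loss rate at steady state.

Q ≈ 1210 W

For a radial system each layer contributes R = ln(r_out/r_in)/(2πkL); films add R = 1/(hA).
R_brass pipe wall = ln(113/110)/(2π×107×16) = 2.501×10^-6 K/W
R_phenolic foam = ln(133/113)/(2π×0.0197×16) = 0.08228 K/W
R_outer film = 1/(h_o·2πr_oL) = 1/(20.1×2π×0.133×16) = 0.003721 K/W
R_total = 0.08601 K/W
Q = ΔT/R_total = 104/0.08601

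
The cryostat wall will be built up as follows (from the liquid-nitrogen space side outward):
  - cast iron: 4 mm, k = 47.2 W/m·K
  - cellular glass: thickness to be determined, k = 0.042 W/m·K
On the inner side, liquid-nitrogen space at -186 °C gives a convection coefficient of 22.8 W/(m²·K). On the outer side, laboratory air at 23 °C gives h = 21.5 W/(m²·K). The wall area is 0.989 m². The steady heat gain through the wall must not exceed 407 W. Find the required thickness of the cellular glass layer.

Using the resistance-network approach (series):
R_inner film = 1/(h_i·A) = 1/(22.8×0.989) = 0.04435 K/W
R_cast iron = L/(kA) = 0.004/(47.2×0.989) = 8.569×10^-5 K/W
R_outer film = 1/(h_o·A) = 1/(21.5×0.989) = 0.04703 K/W
Sum of the known resistances R_other = 0.09146 K/W
Required total resistance R_tot = ΔT/Q_allow = 209/407 = 0.5135 K/W
R_cellular glass = R_tot − R_other = 0.4221 K/W
L = R·k·A = 0.4221×0.042×0.989

L ≈ 17.5 mm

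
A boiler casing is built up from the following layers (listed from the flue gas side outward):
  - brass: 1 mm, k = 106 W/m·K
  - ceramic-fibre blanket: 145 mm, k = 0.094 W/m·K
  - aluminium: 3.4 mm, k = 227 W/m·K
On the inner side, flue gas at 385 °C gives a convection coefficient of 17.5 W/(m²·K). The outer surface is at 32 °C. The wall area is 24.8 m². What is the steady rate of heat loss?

Treating each layer as a thermal resistance in series:
R_inner film = 1/(h_i·A) = 1/(17.5×24.8) = 0.002304 K/W
R_brass = L/(kA) = 0.001/(106×24.8) = 3.804×10^-7 K/W
R_ceramic-fibre blanket = L/(kA) = 0.145/(0.094×24.8) = 0.0622 K/W
R_aluminium = L/(kA) = 0.0034/(227×24.8) = 6.04×10^-7 K/W
R_total = 0.0645 K/W
Q = ΔT / R_total = 353 / 0.0645

Q ≈ 5470 W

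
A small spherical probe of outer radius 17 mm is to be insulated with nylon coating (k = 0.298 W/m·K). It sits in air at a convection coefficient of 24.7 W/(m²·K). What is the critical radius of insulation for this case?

For a sphere r_cr = 2k/h = 2×0.298/24.7
r_cr = 24.1 mm; since the bare radius (17 mm) is below r_cr, adding a thin layer of insulation will *increase* heat loss.

r_cr ≈ 24.1 mm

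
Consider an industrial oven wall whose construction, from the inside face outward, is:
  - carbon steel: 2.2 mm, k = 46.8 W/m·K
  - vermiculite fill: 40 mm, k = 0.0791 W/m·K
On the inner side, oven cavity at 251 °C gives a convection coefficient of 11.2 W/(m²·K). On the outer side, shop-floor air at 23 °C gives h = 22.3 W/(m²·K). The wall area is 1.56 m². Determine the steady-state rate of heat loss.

Treating each layer as a thermal resistance in series:
R_inner film = 1/(h_i·A) = 1/(11.2×1.56) = 0.05723 K/W
R_carbon steel = L/(kA) = 0.0022/(46.8×1.56) = 3.013×10^-5 K/W
R_vermiculite fill = L/(kA) = 0.04/(0.0791×1.56) = 0.3242 K/W
R_outer film = 1/(h_o·A) = 1/(22.3×1.56) = 0.02875 K/W
R_total = 0.4102 K/W
Q = ΔT / R_total = 228 / 0.4102

Q ≈ 556 W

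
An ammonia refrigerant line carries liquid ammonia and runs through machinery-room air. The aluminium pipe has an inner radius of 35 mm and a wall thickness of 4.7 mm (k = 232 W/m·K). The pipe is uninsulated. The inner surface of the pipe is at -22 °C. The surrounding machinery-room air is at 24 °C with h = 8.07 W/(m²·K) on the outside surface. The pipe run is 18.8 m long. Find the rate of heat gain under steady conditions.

Q ≈ 1740 W

For a radial system each layer contributes R = ln(r_out/r_in)/(2πkL); films add R = 1/(hA).
R_aluminium pipe wall = ln(39.7/35)/(2π×232×18.8) = 4.598×10^-6 K/W
R_outer film = 1/(h_o·2πr_oL) = 1/(8.07×2π×0.0397×18.8) = 0.02642 K/W
R_total = 0.02643 K/W
Q = ΔT/R_total = 46/0.02643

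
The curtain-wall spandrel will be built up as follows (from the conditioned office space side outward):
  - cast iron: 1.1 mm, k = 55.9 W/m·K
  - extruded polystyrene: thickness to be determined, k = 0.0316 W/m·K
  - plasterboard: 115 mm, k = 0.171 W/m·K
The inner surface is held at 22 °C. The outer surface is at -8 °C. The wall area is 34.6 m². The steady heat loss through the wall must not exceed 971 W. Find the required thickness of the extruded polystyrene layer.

Thermal resistances in series:
R_cast iron = L/(kA) = 0.0011/(55.9×34.6) = 5.687×10^-7 K/W
R_plasterboard = L/(kA) = 0.115/(0.171×34.6) = 0.01944 K/W
Sum of the known resistances R_other = 0.01944 K/W
Required total resistance R_tot = ΔT/Q_allow = 30/971 = 0.0309 K/W
R_extruded polystyrene = R_tot − R_other = 0.01146 K/W
L = R·k·A = 0.01146×0.0316×34.6

L ≈ 12.5 mm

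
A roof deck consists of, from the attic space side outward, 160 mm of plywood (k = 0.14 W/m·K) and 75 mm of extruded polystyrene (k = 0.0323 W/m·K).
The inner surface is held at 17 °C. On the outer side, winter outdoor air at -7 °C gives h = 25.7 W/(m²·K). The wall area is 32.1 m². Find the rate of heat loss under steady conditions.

Q ≈ 220 W

Model the wall as resistances in series:
R_plywood = L/(kA) = 0.16/(0.14×32.1) = 0.0356 K/W
R_extruded polystyrene = L/(kA) = 0.075/(0.0323×32.1) = 0.07234 K/W
R_outer film = 1/(h_o·A) = 1/(25.7×32.1) = 0.001212 K/W
R_total = 0.1092 K/W
Q = ΔT / R_total = 24 / 0.1092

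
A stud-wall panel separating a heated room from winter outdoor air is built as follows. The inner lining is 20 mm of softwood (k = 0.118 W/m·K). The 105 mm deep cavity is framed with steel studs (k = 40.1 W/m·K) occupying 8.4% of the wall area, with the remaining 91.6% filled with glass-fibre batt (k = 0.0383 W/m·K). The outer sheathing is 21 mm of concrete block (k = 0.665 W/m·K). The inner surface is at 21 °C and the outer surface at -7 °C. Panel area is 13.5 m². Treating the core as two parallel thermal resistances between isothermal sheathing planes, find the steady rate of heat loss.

Q ≈ 1630 W

Sheathing layers in series; stud and cavity paths in parallel between them.
R_inner = 0.02/(0.118×13.5) = 0.01255 K/W
R_stud  = 0.105/(40.1×0.084×13.5) = 0.002309 K/W
R_cav   = 0.105/(0.0383×0.916×13.5) = 0.2217 K/W
1/R_core = 1/R_stud + 1/R_cav → R_core = 0.002285 K/W
R_outer = 0.021/(0.665×13.5) = 0.002339 K/W
R_total = 0.01718 K/W
Q = ΔT/R_total = 28/0.01718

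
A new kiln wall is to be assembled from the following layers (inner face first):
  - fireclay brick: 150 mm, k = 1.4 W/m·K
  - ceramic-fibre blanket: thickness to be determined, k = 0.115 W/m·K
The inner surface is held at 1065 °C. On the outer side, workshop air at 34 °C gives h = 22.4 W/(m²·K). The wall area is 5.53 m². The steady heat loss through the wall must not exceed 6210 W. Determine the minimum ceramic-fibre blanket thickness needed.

L ≈ 88.1 mm

Series thermal resistances:
R_fireclay brick = L/(kA) = 0.15/(1.4×5.53) = 0.01937 K/W
R_outer film = 1/(h_o·A) = 1/(22.4×5.53) = 0.008073 K/W
Sum of the known resistances R_other = 0.02745 K/W
Required total resistance R_tot = ΔT/Q_allow = 1031/6210 = 0.166 K/W
R_ceramic-fibre blanket = R_tot − R_other = 0.1386 K/W
L = R·k·A = 0.1386×0.115×5.53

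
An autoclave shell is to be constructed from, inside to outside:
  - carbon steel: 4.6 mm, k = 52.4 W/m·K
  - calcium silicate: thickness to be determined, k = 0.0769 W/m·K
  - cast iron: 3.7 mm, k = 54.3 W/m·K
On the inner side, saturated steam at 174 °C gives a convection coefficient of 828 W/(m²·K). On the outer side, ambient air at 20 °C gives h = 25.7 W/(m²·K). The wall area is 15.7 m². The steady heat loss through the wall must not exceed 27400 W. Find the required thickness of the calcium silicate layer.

Treating each layer as a thermal resistance in series:
R_inner film = 1/(h_i·A) = 1/(828×15.7) = 7.693×10^-5 K/W
R_carbon steel = L/(kA) = 0.0046/(52.4×15.7) = 5.591×10^-6 K/W
R_cast iron = L/(kA) = 0.0037/(54.3×15.7) = 4.34×10^-6 K/W
R_outer film = 1/(h_o·A) = 1/(25.7×15.7) = 0.002478 K/W
Sum of the known resistances R_other = 0.002565 K/W
Required total resistance R_tot = ΔT/Q_allow = 154/27400 = 0.00562 K/W
R_calcium silicate = R_tot − R_other = 0.003055 K/W
L = R·k·A = 0.003055×0.0769×15.7

L ≈ 3.69 mm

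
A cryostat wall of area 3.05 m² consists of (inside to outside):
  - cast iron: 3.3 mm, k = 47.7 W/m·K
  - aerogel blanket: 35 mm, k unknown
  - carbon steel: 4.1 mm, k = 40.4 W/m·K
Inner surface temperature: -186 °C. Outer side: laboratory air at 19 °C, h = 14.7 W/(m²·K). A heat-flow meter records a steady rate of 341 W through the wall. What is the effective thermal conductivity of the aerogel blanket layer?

k ≈ 0.0198 W/(m·K)

Model the wall as resistances in series:
R_cast iron = L/(kA) = 0.0033/(47.7×3.05) = 2.268×10^-5 K/W
R_carbon steel = L/(kA) = 0.0041/(40.4×3.05) = 3.327×10^-5 K/W
R_outer film = 1/(h_o·A) = 1/(14.7×3.05) = 0.0223 K/W
Sum of known resistances R_other = 0.02236 K/W
Total R = ΔT/Q = 205/341 = 0.6012 K/W
R_aerogel blanket = R_total − R_other = 0.5788 K/W
k = L/(R·A) = 0.035/(0.5788×3.05)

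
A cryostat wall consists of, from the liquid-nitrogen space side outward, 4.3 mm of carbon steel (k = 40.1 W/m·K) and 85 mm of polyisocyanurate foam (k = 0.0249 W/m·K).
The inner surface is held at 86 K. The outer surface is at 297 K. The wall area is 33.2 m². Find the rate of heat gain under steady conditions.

Q ≈ 2050 W

Series thermal resistances:
R_carbon steel = L/(kA) = 0.0043/(40.1×33.2) = 3.23×10^-6 K/W
R_polyisocyanurate foam = L/(kA) = 0.085/(0.0249×33.2) = 0.1028 K/W
R_total = 0.1028 K/W
Q = ΔT / R_total = 211 / 0.1028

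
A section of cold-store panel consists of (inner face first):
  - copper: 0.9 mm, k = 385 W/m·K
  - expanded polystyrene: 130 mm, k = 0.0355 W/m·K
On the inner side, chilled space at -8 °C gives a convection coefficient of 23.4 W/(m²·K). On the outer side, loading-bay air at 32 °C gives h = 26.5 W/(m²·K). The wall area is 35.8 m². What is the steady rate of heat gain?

Series thermal resistances:
R_inner film = 1/(h_i·A) = 1/(23.4×35.8) = 0.001194 K/W
R_copper = L/(kA) = 0.0009/(385×35.8) = 6.53×10^-8 K/W
R_expanded polystyrene = L/(kA) = 0.13/(0.0355×35.8) = 0.1023 K/W
R_outer film = 1/(h_o·A) = 1/(26.5×35.8) = 0.001054 K/W
R_total = 0.1045 K/W
Q = ΔT / R_total = 40 / 0.1045

Q ≈ 383 W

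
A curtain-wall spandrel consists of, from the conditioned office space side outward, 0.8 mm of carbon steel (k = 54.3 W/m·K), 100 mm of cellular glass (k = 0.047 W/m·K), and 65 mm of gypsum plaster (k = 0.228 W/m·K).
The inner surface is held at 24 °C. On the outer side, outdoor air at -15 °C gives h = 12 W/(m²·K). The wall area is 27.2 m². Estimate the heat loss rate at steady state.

Thermal resistances in series:
R_carbon steel = L/(kA) = 0.0008/(54.3×27.2) = 5.417×10^-7 K/W
R_cellular glass = L/(kA) = 0.1/(0.047×27.2) = 0.07822 K/W
R_gypsum plaster = L/(kA) = 0.065/(0.228×27.2) = 0.01048 K/W
R_outer film = 1/(h_o·A) = 1/(12×27.2) = 0.003064 K/W
R_total = 0.09177 K/W
Q = ΔT / R_total = 39 / 0.09177

Q ≈ 425 W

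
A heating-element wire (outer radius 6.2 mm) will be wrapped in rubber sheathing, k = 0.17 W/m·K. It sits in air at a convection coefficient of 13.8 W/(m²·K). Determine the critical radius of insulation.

For a cylinder r_cr = k/h = 0.17/13.8
r_cr = 12.3 mm; since the bare radius (6.2 mm) is below r_cr, adding a thin layer of insulation will *increase* heat loss.

r_cr ≈ 12.3 mm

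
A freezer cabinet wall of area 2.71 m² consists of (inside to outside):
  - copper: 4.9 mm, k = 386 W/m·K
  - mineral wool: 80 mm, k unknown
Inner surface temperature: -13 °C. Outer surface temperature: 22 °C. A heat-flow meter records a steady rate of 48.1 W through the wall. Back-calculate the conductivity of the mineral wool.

Treating each layer as a thermal resistance in series:
R_copper = L/(kA) = 0.0049/(386×2.71) = 4.684×10^-6 K/W
Sum of known resistances R_other = 4.684×10^-6 K/W
Total R = ΔT/Q = 35/48.1 = 0.7277 K/W
R_mineral wool = R_total − R_other = 0.7276 K/W
k = L/(R·A) = 0.08/(0.7276×2.71)

k ≈ 0.0406 W/(m·K)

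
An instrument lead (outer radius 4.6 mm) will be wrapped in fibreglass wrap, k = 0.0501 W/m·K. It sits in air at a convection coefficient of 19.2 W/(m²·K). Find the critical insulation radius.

For a cylinder r_cr = k/h = 0.0501/19.2
r_cr = 2.61 mm; since the bare radius (4.6 mm) is above r_cr, any added insulation will reduce heat loss.

r_cr ≈ 2.61 mm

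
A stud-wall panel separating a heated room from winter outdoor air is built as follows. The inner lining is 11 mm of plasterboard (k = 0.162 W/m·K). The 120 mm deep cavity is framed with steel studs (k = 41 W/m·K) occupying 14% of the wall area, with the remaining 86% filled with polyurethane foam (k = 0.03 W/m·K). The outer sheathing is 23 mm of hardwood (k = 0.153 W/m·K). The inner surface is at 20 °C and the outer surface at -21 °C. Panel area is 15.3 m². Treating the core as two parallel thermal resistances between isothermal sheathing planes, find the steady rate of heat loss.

Sheathing layers in series; stud and cavity paths in parallel between them.
R_inner = 0.011/(0.162×15.3) = 0.004438 K/W
R_stud  = 0.12/(41×0.14×15.3) = 0.001366 K/W
R_cav   = 0.12/(0.03×0.86×15.3) = 0.304 K/W
1/R_core = 1/R_stud + 1/R_cav → R_core = 0.00136 K/W
R_outer = 0.023/(0.153×15.3) = 0.009825 K/W
R_total = 0.01562 K/W
Q = ΔT/R_total = 41/0.01562

Q ≈ 2620 W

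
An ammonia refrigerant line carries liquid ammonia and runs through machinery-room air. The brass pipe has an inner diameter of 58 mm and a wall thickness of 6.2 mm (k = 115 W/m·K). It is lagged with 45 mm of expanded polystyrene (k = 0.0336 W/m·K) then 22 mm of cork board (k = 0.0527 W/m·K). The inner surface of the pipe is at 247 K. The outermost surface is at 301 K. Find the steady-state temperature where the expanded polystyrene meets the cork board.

T ≈ 292 K

Radial resistances (cylindrical: R_cond = ln(r_o/r_i)/(2πkL), R_conv = 1/(h·2πrL)):
R_brass pipe wall = ln(35.2/29)/(2π×115×1) = 2.681×10^-4 K/W
R_expanded polystyrene = ln(80.2/35.2)/(2π×0.0336×1) = 3.901 K/W
R_cork board = ln(102.2/80.2)/(2π×0.0527×1) = 0.7321 K/W
R_total = 4.633 K/W
Q = ΔT/R_total = 54/4.633
Q = 11.7 W/m
T_interface = T_inner + Q·ΣR(inner→interface) = 247 + 11.7×3.901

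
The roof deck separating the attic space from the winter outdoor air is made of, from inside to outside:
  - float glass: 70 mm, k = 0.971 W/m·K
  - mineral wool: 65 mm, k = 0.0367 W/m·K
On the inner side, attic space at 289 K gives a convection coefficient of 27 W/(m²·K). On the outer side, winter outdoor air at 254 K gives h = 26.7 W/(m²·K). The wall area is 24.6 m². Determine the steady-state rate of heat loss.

Q ≈ 449 W

Model the wall as resistances in series:
R_inner film = 1/(h_i·A) = 1/(27×24.6) = 0.001506 K/W
R_float glass = L/(kA) = 0.07/(0.971×24.6) = 0.002931 K/W
R_mineral wool = L/(kA) = 0.065/(0.0367×24.6) = 0.072 K/W
R_outer film = 1/(h_o·A) = 1/(26.7×24.6) = 0.001522 K/W
R_total = 0.07796 K/W
Q = ΔT / R_total = 35 / 0.07796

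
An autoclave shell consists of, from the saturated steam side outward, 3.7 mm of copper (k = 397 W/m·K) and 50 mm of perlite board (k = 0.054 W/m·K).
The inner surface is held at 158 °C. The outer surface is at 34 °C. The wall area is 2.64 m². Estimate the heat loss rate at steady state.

Q ≈ 354 W

Treating each layer as a thermal resistance in series:
R_copper = L/(kA) = 0.0037/(397×2.64) = 3.53×10^-6 K/W
R_perlite board = L/(kA) = 0.05/(0.054×2.64) = 0.3507 K/W
R_total = 0.3507 K/W
Q = ΔT / R_total = 124 / 0.3507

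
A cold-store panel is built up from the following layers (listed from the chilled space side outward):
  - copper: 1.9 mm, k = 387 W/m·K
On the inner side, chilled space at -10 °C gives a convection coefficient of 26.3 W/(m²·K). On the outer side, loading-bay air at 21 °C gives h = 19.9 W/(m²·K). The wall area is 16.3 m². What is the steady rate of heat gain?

Q ≈ 5720 W

Model the wall as resistances in series:
R_inner film = 1/(h_i·A) = 1/(26.3×16.3) = 0.002333 K/W
R_copper = L/(kA) = 0.0019/(387×16.3) = 3.012×10^-7 K/W
R_outer film = 1/(h_o·A) = 1/(19.9×16.3) = 0.003083 K/W
R_total = 0.005416 K/W
Q = ΔT / R_total = 31 / 0.005416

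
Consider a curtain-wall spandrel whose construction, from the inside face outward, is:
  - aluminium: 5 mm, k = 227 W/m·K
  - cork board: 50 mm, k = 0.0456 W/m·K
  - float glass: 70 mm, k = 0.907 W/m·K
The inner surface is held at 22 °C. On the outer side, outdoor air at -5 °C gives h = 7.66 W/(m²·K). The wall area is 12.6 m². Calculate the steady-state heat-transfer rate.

Q ≈ 261 W

Series thermal resistances:
R_aluminium = L/(kA) = 0.005/(227×12.6) = 1.748×10^-6 K/W
R_cork board = L/(kA) = 0.05/(0.0456×12.6) = 0.08702 K/W
R_float glass = L/(kA) = 0.07/(0.907×12.6) = 0.006125 K/W
R_outer film = 1/(h_o·A) = 1/(7.66×12.6) = 0.01036 K/W
R_total = 0.1035 K/W
Q = ΔT / R_total = 27 / 0.1035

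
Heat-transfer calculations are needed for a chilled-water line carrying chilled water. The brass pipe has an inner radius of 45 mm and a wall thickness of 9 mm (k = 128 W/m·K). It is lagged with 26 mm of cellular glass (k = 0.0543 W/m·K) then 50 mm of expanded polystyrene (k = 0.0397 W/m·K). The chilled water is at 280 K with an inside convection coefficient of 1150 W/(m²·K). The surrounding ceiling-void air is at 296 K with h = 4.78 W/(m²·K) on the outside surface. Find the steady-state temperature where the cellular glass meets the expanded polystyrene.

T ≈ 286 K

Radial resistances (cylindrical: R_cond = ln(r_o/r_i)/(2πkL), R_conv = 1/(h·2πrL)):
R_inner film = 1/(h_i·2πr₁L) = 1/(1150×2π×0.045×1) = 0.003075 K/W
R_brass pipe wall = ln(54/45)/(2π×128×1) = 2.267×10^-4 K/W
R_cellular glass = ln(80/54)/(2π×0.0543×1) = 1.152 K/W
R_expanded polystyrene = ln(130/80)/(2π×0.0397×1) = 1.946 K/W
R_outer film = 1/(h_o·2πr_oL) = 1/(4.78×2π×0.13×1) = 0.2561 K/W
R_total = 3.358 K/W
Q = ΔT/R_total = 16/3.358
Q = 4.77 W/m
T_interface = T_inner + Q·ΣR(inner→interface) = 280 + 4.77×1.155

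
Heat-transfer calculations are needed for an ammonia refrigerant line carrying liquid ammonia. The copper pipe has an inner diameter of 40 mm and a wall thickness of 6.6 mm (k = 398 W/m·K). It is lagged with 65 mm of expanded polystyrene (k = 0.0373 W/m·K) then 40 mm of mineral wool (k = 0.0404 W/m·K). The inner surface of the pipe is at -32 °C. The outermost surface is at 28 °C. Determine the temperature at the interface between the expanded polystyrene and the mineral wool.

T ≈ 15.2 °C

Treating each annulus and film as a series resistance:
R_copper pipe wall = ln(26.6/20)/(2π×398×1) = 1.14×10^-4 K/W
R_expanded polystyrene = ln(91.6/26.6)/(2π×0.0373×1) = 5.276 K/W
R_mineral wool = ln(131.6/91.6)/(2π×0.0404×1) = 1.427 K/W
R_total = 6.704 K/W
Q = ΔT/R_total = 60/6.704
Q = 8.95 W/m
T_interface = T_inner + Q·ΣR(inner→interface) = -32 + 8.95×5.276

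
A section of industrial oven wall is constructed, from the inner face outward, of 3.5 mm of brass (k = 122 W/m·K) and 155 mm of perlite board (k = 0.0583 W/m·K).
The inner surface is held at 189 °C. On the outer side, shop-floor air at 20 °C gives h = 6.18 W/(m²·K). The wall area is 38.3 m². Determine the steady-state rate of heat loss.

Thermal resistances in series:
R_brass = L/(kA) = 0.0035/(122×38.3) = 7.49×10^-7 K/W
R_perlite board = L/(kA) = 0.155/(0.0583×38.3) = 0.06942 K/W
R_outer film = 1/(h_o·A) = 1/(6.18×38.3) = 0.004225 K/W
R_total = 0.07364 K/W
Q = ΔT / R_total = 169 / 0.07364

Q ≈ 2290 W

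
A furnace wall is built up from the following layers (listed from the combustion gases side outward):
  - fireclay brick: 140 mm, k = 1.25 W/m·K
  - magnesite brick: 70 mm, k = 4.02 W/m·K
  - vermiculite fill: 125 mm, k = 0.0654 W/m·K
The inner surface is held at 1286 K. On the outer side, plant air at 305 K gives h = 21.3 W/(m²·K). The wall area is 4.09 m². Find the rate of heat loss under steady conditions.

Thermal resistances in series:
R_fireclay brick = L/(kA) = 0.14/(1.25×4.09) = 0.02738 K/W
R_magnesite brick = L/(kA) = 0.07/(4.02×4.09) = 0.004257 K/W
R_vermiculite fill = L/(kA) = 0.125/(0.0654×4.09) = 0.4673 K/W
R_outer film = 1/(h_o·A) = 1/(21.3×4.09) = 0.01148 K/W
R_total = 0.5104 K/W
Q = ΔT / R_total = 981 / 0.5104

Q ≈ 1920 W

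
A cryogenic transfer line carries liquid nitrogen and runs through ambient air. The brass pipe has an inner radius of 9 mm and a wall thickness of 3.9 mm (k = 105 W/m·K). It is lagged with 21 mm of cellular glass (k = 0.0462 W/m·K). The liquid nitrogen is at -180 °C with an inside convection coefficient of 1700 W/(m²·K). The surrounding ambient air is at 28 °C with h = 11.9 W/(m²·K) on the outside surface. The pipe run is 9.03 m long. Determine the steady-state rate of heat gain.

Q ≈ 503 W

Per-layer cylindrical resistances, series-summed:
R_inner film = 1/(h_i·2πr₁L) = 1/(1700×2π×0.009×9.03) = 0.001152 K/W
R_brass pipe wall = ln(12.9/9)/(2π×105×9.03) = 6.043×10^-5 K/W
R_cellular glass = ln(33.9/12.9)/(2π×0.0462×9.03) = 0.3686 K/W
R_outer film = 1/(h_o·2πr_oL) = 1/(11.9×2π×0.0339×9.03) = 0.04369 K/W
R_total = 0.4135 K/W
Q = ΔT/R_total = 208/0.4135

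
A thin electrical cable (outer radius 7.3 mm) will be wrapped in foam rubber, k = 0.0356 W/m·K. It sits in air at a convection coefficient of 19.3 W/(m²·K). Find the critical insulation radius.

For a cylinder r_cr = k/h = 0.0356/19.3
r_cr = 1.84 mm; since the bare radius (7.3 mm) is above r_cr, any added insulation will reduce heat loss.

r_cr ≈ 1.84 mm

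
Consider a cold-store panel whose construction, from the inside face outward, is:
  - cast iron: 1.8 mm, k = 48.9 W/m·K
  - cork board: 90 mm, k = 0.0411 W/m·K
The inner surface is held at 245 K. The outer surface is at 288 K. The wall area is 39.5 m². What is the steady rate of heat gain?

Q ≈ 776 W

Treating each layer as a thermal resistance in series:
R_cast iron = L/(kA) = 0.0018/(48.9×39.5) = 9.319×10^-7 K/W
R_cork board = L/(kA) = 0.09/(0.0411×39.5) = 0.05544 K/W
R_total = 0.05544 K/W
Q = ΔT / R_total = 43 / 0.05544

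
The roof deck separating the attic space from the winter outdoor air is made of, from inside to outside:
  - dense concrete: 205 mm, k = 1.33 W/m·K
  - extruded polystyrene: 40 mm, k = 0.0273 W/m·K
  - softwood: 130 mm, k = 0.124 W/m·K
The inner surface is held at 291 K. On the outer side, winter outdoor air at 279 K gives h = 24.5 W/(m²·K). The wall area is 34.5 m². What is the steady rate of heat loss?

Model the wall as resistances in series:
R_dense concrete = L/(kA) = 0.205/(1.33×34.5) = 0.004468 K/W
R_extruded polystyrene = L/(kA) = 0.04/(0.0273×34.5) = 0.04247 K/W
R_softwood = L/(kA) = 0.13/(0.124×34.5) = 0.03039 K/W
R_outer film = 1/(h_o·A) = 1/(24.5×34.5) = 0.001183 K/W
R_total = 0.07851 K/W
Q = ΔT / R_total = 12 / 0.07851

Q ≈ 153 W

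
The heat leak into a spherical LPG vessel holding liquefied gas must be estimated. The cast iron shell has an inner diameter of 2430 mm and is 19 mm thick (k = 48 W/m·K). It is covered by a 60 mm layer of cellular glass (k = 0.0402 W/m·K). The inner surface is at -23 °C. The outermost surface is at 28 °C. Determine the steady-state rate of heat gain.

Each spherical layer contributes R = (1/r_i − 1/r_o)/(4πk):
R_cast iron shell = (1/1.215 − 1/1.234)/(4π×48) = 2.101×10^-5 K/W
R_cellular glass = (1/1.234 − 1/1.294)/(4π×0.0402) = 0.07438 K/W
R_total = 0.0744 K/W
Q = ΔT/R_total = 51/0.0744

Q ≈ 685 W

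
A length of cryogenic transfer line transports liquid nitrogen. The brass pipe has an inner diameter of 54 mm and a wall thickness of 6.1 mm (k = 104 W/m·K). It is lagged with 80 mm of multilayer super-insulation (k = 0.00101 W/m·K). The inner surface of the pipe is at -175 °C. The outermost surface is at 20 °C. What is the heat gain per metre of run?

q′ ≈ 1.01 W/m

Treating each annulus and film as a series resistance:
R_brass pipe wall = ln(33.1/27)/(2π×104×1) = 3.117×10^-4 K/W
R_multilayer super-insulation = ln(113.1/33.1)/(2π×0.00101×1) = 193.6 K/W
R_total = 193.6 K/W
Q = ΔT/R_total = 195/193.6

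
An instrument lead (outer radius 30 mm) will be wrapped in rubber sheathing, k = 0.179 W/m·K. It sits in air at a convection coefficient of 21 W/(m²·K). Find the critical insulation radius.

For a cylinder r_cr = k/h = 0.179/21
r_cr = 8.52 mm; since the bare radius (30 mm) is above r_cr, any added insulation will reduce heat loss.

r_cr ≈ 8.52 mm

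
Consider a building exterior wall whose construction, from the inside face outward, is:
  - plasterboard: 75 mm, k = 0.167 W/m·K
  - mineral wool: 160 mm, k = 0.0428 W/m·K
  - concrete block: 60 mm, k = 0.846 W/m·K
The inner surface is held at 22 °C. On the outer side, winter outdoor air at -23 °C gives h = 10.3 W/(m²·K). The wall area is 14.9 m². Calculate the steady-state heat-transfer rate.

Treating each layer as a thermal resistance in series:
R_plasterboard = L/(kA) = 0.075/(0.167×14.9) = 0.03014 K/W
R_mineral wool = L/(kA) = 0.16/(0.0428×14.9) = 0.2509 K/W
R_concrete block = L/(kA) = 0.06/(0.846×14.9) = 0.00476 K/W
R_outer film = 1/(h_o·A) = 1/(10.3×14.9) = 0.006516 K/W
R_total = 0.2923 K/W
Q = ΔT / R_total = 45 / 0.2923

Q ≈ 154 W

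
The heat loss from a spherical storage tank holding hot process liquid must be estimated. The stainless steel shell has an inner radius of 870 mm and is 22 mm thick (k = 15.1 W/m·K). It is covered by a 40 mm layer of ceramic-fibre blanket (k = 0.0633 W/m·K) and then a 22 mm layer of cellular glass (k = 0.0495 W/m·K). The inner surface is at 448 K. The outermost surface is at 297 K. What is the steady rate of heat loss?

For a spherical shell R = (1/r₁ − 1/r₂)/(4πk); film R = 1/(h·4πr²). In series:
R_stainless steel shell = (1/0.87 − 1/0.892)/(4π×15.1) = 1.494×10^-4 K/W
R_ceramic-fibre blanket = (1/0.892 − 1/0.932)/(4π×0.0633) = 0.06049 K/W
R_cellular glass = (1/0.932 − 1/0.954)/(4π×0.0495) = 0.03978 K/W
R_total = 0.1004 K/W
Q = ΔT/R_total = 151/0.1004

Q ≈ 1500 W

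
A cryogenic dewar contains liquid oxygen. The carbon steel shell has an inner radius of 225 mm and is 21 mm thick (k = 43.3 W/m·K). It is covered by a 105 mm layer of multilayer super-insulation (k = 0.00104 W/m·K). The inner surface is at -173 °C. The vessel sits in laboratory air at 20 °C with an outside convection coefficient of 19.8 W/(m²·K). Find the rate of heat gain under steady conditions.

Each spherical layer contributes R = (1/r_i − 1/r_o)/(4πk):
R_carbon steel shell = (1/0.225 − 1/0.246)/(4π×43.3) = 6.973×10^-4 K/W
R_multilayer super-insulation = (1/0.246 − 1/0.351)/(4π×0.00104) = 93.05 K/W
R_outer film = 1/(h·4πr_o²) = 1/(19.8×4π×0.351²) = 0.03262 K/W
R_total = 93.08 K/W
Q = ΔT/R_total = 193/93.08

Q ≈ 2.07 W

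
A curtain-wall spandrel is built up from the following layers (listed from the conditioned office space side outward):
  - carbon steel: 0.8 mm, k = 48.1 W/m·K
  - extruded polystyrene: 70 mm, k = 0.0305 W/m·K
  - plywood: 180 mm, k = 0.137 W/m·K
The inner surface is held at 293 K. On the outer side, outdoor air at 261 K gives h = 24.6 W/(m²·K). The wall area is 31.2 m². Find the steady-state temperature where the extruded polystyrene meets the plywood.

Series thermal resistances:
R_carbon steel = L/(kA) = 0.0008/(48.1×31.2) = 5.331×10^-7 K/W
R_extruded polystyrene = L/(kA) = 0.07/(0.0305×31.2) = 0.07356 K/W
R_plywood = L/(kA) = 0.18/(0.137×31.2) = 0.04211 K/W
R_outer film = 1/(h_o·A) = 1/(24.6×31.2) = 0.001303 K/W
R_total = 0.117 K/W;  Q = ΔT/R_total = 32/0.117 = 273.6 W
T_interface = T_inner − Q·ΣR(inner→interface) = 293 − 274×0.07356

T ≈ 273 K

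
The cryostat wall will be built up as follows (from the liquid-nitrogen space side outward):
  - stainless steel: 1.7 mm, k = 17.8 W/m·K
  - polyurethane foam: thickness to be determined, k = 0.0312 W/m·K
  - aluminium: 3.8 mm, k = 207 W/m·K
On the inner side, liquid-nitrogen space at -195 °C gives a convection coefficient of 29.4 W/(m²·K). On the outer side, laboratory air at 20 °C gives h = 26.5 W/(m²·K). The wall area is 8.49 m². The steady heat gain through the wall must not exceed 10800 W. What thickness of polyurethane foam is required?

L ≈ 3.03 mm

Using the resistance-network approach (series):
R_inner film = 1/(h_i·A) = 1/(29.4×8.49) = 0.004006 K/W
R_stainless steel = L/(kA) = 0.0017/(17.8×8.49) = 1.125×10^-5 K/W
R_aluminium = L/(kA) = 0.0038/(207×8.49) = 2.162×10^-6 K/W
R_outer film = 1/(h_o·A) = 1/(26.5×8.49) = 0.004445 K/W
Sum of the known resistances R_other = 0.008464 K/W
Required total resistance R_tot = ΔT/Q_allow = 215/10800 = 0.01991 K/W
R_polyurethane foam = R_tot − R_other = 0.01144 K/W
L = R·k·A = 0.01144×0.0312×8.49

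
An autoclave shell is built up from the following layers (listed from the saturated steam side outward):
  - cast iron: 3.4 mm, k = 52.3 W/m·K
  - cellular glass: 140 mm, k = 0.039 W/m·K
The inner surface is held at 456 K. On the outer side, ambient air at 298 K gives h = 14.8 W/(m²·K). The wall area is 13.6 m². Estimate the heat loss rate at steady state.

Q ≈ 588 W

Treating each layer as a thermal resistance in series:
R_cast iron = L/(kA) = 0.0034/(52.3×13.6) = 4.78×10^-6 K/W
R_cellular glass = L/(kA) = 0.14/(0.039×13.6) = 0.264 K/W
R_outer film = 1/(h_o·A) = 1/(14.8×13.6) = 0.004968 K/W
R_total = 0.2689 K/W
Q = ΔT / R_total = 158 / 0.2689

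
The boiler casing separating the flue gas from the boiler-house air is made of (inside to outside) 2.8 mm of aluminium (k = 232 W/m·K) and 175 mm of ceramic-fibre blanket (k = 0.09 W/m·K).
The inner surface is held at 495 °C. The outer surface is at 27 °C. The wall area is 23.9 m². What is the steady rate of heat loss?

Q ≈ 5750 W

Treating each layer as a thermal resistance in series:
R_aluminium = L/(kA) = 0.0028/(232×23.9) = 5.05×10^-7 K/W
R_ceramic-fibre blanket = L/(kA) = 0.175/(0.09×23.9) = 0.08136 K/W
R_total = 0.08136 K/W
Q = ΔT / R_total = 468 / 0.08136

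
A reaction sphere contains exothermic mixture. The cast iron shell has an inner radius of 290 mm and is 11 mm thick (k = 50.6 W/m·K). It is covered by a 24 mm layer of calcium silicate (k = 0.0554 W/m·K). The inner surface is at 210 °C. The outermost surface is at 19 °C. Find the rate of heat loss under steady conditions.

For a spherical shell R = (1/r₁ − 1/r₂)/(4πk); film R = 1/(h·4πr²). In series:
R_cast iron shell = (1/0.29 − 1/0.301)/(4π×50.6) = 1.982×10^-4 K/W
R_calcium silicate = (1/0.301 − 1/0.325)/(4π×0.0554) = 0.3524 K/W
R_total = 0.3526 K/W
Q = ΔT/R_total = 191/0.3526

Q ≈ 542 W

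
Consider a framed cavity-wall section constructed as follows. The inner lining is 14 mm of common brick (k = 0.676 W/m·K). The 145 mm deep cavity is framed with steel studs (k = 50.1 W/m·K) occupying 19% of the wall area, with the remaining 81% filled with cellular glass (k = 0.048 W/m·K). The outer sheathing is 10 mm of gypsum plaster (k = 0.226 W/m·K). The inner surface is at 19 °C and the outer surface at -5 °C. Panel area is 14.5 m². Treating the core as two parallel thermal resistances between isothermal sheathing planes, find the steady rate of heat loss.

Sheathing layers in series; stud and cavity paths in parallel between them.
R_inner = 0.014/(0.676×14.5) = 0.001428 K/W
R_stud  = 0.145/(50.1×0.19×14.5) = 0.001051 K/W
R_cav   = 0.145/(0.048×0.81×14.5) = 0.2572 K/W
1/R_core = 1/R_stud + 1/R_cav → R_core = 0.001046 K/W
R_outer = 0.01/(0.226×14.5) = 0.003052 K/W
R_total = 0.005526 K/W
Q = ΔT/R_total = 24/0.005526

Q ≈ 4340 W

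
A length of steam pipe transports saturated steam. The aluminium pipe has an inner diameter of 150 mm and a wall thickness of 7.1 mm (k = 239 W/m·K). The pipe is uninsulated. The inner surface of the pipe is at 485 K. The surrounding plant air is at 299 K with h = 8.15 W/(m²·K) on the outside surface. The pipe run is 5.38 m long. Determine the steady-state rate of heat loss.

Q ≈ 4210 W

For a radial system each layer contributes R = ln(r_out/r_in)/(2πkL); films add R = 1/(hA).
R_aluminium pipe wall = ln(82.1/75)/(2π×239×5.38) = 1.12×10^-5 K/W
R_outer film = 1/(h_o·2πr_oL) = 1/(8.15×2π×0.0821×5.38) = 0.04421 K/W
R_total = 0.04422 K/W
Q = ΔT/R_total = 186/0.04422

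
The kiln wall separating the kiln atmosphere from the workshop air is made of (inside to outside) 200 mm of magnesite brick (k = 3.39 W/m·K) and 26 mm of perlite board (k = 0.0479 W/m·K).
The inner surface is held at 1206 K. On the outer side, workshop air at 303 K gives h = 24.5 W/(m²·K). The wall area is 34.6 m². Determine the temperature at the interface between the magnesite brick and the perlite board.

T ≈ 1120 K

Using the resistance-network approach (series):
R_magnesite brick = L/(kA) = 0.2/(3.39×34.6) = 0.001705 K/W
R_perlite board = L/(kA) = 0.026/(0.0479×34.6) = 0.01569 K/W
R_outer film = 1/(h_o·A) = 1/(24.5×34.6) = 0.00118 K/W
R_total = 0.01857 K/W;  Q = ΔT/R_total = 903/0.01857 = 48620 W
T_interface = T_inner − Q·ΣR(inner→interface) = 1206 − 48600×0.001705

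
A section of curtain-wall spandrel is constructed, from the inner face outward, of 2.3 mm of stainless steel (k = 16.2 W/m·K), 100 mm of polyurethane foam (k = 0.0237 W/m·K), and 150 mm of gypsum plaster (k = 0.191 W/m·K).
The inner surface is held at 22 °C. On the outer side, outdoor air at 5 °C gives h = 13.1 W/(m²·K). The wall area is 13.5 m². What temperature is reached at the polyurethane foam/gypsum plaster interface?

T ≈ 7.88 °C

Using the resistance-network approach (series):
R_stainless steel = L/(kA) = 0.0023/(16.2×13.5) = 1.052×10^-5 K/W
R_polyurethane foam = L/(kA) = 0.1/(0.0237×13.5) = 0.3125 K/W
R_gypsum plaster = L/(kA) = 0.15/(0.191×13.5) = 0.05817 K/W
R_outer film = 1/(h_o·A) = 1/(13.1×13.5) = 0.005655 K/W
R_total = 0.3764 K/W;  Q = ΔT/R_total = 17/0.3764 = 45.17 W
T_interface = T_inner − Q·ΣR(inner→interface) = 22 − 45.2×0.3126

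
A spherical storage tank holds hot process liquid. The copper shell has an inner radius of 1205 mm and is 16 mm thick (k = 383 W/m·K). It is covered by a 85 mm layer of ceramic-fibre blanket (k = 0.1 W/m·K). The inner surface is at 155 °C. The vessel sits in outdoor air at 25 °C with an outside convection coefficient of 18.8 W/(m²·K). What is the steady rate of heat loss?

For a spherical shell R = (1/r₁ − 1/r₂)/(4πk); film R = 1/(h·4πr²). In series:
R_copper shell = (1/1.205 − 1/1.221)/(4π×383) = 2.259×10^-6 K/W
R_ceramic-fibre blanket = (1/1.221 − 1/1.306)/(4π×0.1) = 0.04242 K/W
R_outer film = 1/(h·4πr_o²) = 1/(18.8×4π×1.306²) = 0.002482 K/W
R_total = 0.0449 K/W
Q = ΔT/R_total = 130/0.0449

Q ≈ 2900 W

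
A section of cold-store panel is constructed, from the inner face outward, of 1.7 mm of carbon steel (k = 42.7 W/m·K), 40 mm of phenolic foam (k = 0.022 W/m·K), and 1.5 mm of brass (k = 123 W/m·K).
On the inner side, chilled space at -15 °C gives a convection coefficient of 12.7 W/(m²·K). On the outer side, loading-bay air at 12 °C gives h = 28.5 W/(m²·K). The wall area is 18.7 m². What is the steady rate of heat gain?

Q ≈ 261 W

Model the wall as resistances in series:
R_inner film = 1/(h_i·A) = 1/(12.7×18.7) = 0.004211 K/W
R_carbon steel = L/(kA) = 0.0017/(42.7×18.7) = 2.129×10^-6 K/W
R_phenolic foam = L/(kA) = 0.04/(0.022×18.7) = 0.09723 K/W
R_brass = L/(kA) = 0.0015/(123×18.7) = 6.521×10^-7 K/W
R_outer film = 1/(h_o·A) = 1/(28.5×18.7) = 0.001876 K/W
R_total = 0.1033 K/W
Q = ΔT / R_total = 27 / 0.1033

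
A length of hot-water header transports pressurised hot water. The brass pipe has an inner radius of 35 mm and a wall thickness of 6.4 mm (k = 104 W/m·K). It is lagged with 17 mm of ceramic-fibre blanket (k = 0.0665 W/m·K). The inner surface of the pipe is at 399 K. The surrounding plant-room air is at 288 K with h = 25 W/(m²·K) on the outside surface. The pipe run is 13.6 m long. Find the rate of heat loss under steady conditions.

Q ≈ 1620 W

Treating each annulus and film as a series resistance:
R_brass pipe wall = ln(41.4/35)/(2π×104×13.6) = 1.89×10^-5 K/W
R_ceramic-fibre blanket = ln(58.4/41.4)/(2π×0.0665×13.6) = 0.06054 K/W
R_outer film = 1/(h_o·2πr_oL) = 1/(25×2π×0.0584×13.6) = 0.008015 K/W
R_total = 0.06858 K/W
Q = ΔT/R_total = 111/0.06858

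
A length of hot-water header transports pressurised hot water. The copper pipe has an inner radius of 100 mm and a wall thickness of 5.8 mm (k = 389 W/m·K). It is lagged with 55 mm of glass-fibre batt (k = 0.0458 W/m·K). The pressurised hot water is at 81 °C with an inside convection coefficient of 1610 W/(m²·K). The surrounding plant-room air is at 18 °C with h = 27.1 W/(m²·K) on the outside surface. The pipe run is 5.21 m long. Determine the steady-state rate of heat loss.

Radial resistances (cylindrical: R_cond = ln(r_o/r_i)/(2πkL), R_conv = 1/(h·2πrL)):
R_inner film = 1/(h_i·2πr₁L) = 1/(1610×2π×0.1×5.21) = 1.897×10^-4 K/W
R_copper pipe wall = ln(105.8/100)/(2π×389×5.21) = 4.428×10^-6 K/W
R_glass-fibre batt = ln(160.8/105.8)/(2π×0.0458×5.21) = 0.2792 K/W
R_outer film = 1/(h_o·2πr_oL) = 1/(27.1×2π×0.1608×5.21) = 0.00701 K/W
R_total = 0.2864 K/W
Q = ΔT/R_total = 63/0.2864

Q ≈ 220 W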